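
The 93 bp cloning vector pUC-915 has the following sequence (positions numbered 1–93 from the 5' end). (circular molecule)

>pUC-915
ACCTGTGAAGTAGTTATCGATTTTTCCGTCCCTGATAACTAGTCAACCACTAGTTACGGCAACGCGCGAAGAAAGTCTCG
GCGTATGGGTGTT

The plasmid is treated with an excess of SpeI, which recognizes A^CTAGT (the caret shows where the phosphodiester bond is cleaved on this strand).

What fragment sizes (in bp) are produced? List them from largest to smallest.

82, 11 bp

SpeI sites (ACTAGT) start at positions 38, 49.
SpeI cuts after the first base of each site, so after positions 38, 49.
Circular molecule, 2 cuts → 2 fragments:
  39–49 → 11 bp
  50–93 then 1–38 → 44 + 38 = 82 bp
Sorted largest to smallest: 82, 11 bp.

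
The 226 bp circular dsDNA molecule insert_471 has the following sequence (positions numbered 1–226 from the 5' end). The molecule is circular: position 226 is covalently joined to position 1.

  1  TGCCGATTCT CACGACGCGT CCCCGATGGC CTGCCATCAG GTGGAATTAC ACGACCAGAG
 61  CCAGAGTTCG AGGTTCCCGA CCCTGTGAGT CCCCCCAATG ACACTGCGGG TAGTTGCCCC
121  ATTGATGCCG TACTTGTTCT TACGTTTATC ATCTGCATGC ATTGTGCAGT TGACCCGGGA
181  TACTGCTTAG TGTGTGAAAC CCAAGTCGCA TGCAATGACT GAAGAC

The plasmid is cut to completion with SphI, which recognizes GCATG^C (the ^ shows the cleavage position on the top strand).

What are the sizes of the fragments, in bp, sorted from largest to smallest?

SphI sites (GCATGC) start at positions 155, 208.
SphI cuts after base 5 of each site (before the last base), so after positions 159, 212.
Circular molecule, 2 cuts → 2 fragments:
  160–212 → 53 bp
  213–226 then 1–159 → 14 + 159 = 173 bp
Sorted largest to smallest: 173, 53 bp.

173, 53 bp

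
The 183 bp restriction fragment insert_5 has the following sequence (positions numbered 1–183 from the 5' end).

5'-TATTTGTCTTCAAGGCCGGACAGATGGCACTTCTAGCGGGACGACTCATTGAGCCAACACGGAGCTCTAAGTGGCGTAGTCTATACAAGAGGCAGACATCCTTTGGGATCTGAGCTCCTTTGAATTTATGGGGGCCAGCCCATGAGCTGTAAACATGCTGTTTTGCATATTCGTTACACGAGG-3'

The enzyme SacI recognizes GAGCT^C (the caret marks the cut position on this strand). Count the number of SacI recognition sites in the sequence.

GAGCTC occurs starting at positions 62, 112.
SacI cuts at 2 sites.

2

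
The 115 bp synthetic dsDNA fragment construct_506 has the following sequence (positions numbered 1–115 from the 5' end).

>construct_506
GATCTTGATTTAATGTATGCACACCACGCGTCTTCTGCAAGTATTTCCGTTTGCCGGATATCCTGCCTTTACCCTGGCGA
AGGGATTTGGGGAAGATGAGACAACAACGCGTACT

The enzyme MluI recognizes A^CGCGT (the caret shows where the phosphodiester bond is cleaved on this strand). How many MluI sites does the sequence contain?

ACGCGT occurs starting at positions 26, 107.
MluI cuts at 2 sites.

2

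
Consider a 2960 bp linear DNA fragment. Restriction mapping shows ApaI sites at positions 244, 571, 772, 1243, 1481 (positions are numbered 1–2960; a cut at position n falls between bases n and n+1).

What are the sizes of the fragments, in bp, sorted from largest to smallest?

Linear molecule, 5 cuts → 6 fragments:
  244 − 0 = 244 bp
  571 − 244 = 327 bp
  772 − 571 = 201 bp
  1243 − 772 = 471 bp
  1481 − 1243 = 238 bp
  2960 − 1481 = 1479 bp
Sorted largest to smallest: 1479, 471, 327, 244, 238, 201 bp.

1479, 471, 327, 244, 238, 201 bp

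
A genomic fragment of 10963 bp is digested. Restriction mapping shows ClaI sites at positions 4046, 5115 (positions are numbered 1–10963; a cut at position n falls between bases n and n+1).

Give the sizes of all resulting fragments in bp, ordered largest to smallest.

Linear molecule, 2 cuts → 3 fragments:
  4046 − 0 = 4046 bp
  5115 − 4046 = 1069 bp
  10963 − 5115 = 5848 bp
Sorted largest to smallest: 5848, 4046, 1069 bp.

5848, 4046, 1069 bp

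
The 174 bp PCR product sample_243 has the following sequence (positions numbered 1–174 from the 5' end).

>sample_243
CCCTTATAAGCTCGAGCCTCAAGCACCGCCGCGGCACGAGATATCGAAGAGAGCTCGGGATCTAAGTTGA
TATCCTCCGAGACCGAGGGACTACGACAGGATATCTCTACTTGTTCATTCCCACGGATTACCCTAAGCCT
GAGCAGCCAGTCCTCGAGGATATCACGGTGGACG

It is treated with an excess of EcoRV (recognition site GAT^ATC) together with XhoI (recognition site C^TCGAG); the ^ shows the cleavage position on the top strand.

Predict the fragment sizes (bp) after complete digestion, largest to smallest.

51, 31, 31, 29, 13, 11, 8 bp

EcoRV sites (GATATC) start at positions 40, 69, 100, 159.
EcoRV cuts after base 3 of each site, so after positions 42, 71, 102, 161.
XhoI sites (CTCGAG) start at positions 11, 153.
XhoI cuts after the first base of each site, so after positions 11, 153.
Combined cut positions: 11, 42, 71, 102, 153, 161.
Linear molecule, 6 cuts → 7 fragments:
  1–11 → 11 bp
  12–42 → 31 bp
  43–71 → 29 bp
  72–102 → 31 bp
  103–153 → 51 bp
  154–161 → 8 bp
  162–174 → 13 bp
Sorted largest to smallest: 51, 31, 31, 29, 13, 11, 8 bp.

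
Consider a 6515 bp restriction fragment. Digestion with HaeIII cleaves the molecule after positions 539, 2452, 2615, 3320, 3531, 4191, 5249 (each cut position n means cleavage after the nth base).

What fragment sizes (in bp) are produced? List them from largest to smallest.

Linear molecule, 7 cuts → 8 fragments:
  539 − 0 = 539 bp
  2452 − 539 = 1913 bp
  2615 − 2452 = 163 bp
  3320 − 2615 = 705 bp
  3531 − 3320 = 211 bp
  4191 − 3531 = 660 bp
  5249 − 4191 = 1058 bp
  6515 − 5249 = 1266 bp
Sorted largest to smallest: 1913, 1266, 1058, 705, 660, 539, 211, 163 bp.

1913, 1266, 1058, 705, 660, 539, 211, 163 bp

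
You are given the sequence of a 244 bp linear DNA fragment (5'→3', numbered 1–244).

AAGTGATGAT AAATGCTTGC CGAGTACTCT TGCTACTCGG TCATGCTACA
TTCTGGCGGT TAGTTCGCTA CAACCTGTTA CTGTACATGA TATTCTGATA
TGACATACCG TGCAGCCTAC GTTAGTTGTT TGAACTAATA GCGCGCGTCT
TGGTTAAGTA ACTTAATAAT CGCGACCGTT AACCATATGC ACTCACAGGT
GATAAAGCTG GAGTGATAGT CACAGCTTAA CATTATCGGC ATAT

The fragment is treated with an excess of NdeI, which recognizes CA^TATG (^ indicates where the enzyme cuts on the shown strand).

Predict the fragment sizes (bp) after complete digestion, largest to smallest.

185, 59 bp

The NdeI site (CATATG) starts at position 184.
NdeI cuts after base 2 of each site, so after position 185.
Linear molecule, 1 cut → 2 fragments:
  1–185 → 185 bp
  186–244 → 59 bp
Sorted largest to smallest: 185, 59 bp.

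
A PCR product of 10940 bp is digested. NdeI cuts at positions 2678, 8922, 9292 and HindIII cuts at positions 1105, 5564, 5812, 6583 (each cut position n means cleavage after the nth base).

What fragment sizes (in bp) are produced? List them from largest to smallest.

2886, 2339, 1648, 1573, 1105, 771, 370, 248 bp

Combined cut positions (sorted): 1105, 2678, 5564, 5812, 6583, 8922, 9292.
Linear molecule, 7 cuts → 8 fragments:
  1105 − 0 = 1105 bp
  2678 − 1105 = 1573 bp
  5564 − 2678 = 2886 bp
  5812 − 5564 = 248 bp
  6583 − 5812 = 771 bp
  8922 − 6583 = 2339 bp
  9292 − 8922 = 370 bp
  10940 − 9292 = 1648 bp
Sorted largest to smallest: 2886, 2339, 1648, 1573, 1105, 771, 370, 248 bp.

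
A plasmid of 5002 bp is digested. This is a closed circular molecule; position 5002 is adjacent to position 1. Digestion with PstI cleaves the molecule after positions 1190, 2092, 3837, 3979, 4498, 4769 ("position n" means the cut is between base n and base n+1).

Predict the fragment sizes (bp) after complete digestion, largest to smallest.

1745, 1423, 902, 519, 271, 142 bp

Circular molecule, 6 cuts → 6 fragments:
  2092 − 1190 = 902 bp
  3837 − 2092 = 1745 bp
  3979 − 3837 = 142 bp
  4498 − 3979 = 519 bp
  4769 − 4498 = 271 bp
  wrap: 5002 − 4769 + 1190 = 1423 bp
Sorted largest to smallest: 1745, 1423, 902, 519, 271, 142 bp.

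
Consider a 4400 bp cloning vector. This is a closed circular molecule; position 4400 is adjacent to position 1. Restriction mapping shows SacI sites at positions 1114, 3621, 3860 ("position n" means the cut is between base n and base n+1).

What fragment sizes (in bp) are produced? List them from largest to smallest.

Circular molecule, 3 cuts → 3 fragments:
  3621 − 1114 = 2507 bp
  3860 − 3621 = 239 bp
  wrap: 4400 − 3860 + 1114 = 1654 bp
Sorted largest to smallest: 2507, 1654, 239 bp.

2507, 1654, 239 bp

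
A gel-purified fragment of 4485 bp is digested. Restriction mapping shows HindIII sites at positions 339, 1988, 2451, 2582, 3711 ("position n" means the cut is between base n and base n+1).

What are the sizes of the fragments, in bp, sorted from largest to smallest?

1649, 1129, 774, 463, 339, 131 bp

Linear molecule, 5 cuts → 6 fragments:
  339 − 0 = 339 bp
  1988 − 339 = 1649 bp
  2451 − 1988 = 463 bp
  2582 − 2451 = 131 bp
  3711 − 2582 = 1129 bp
  4485 − 3711 = 774 bp
Sorted largest to smallest: 1649, 1129, 774, 463, 339, 131 bp.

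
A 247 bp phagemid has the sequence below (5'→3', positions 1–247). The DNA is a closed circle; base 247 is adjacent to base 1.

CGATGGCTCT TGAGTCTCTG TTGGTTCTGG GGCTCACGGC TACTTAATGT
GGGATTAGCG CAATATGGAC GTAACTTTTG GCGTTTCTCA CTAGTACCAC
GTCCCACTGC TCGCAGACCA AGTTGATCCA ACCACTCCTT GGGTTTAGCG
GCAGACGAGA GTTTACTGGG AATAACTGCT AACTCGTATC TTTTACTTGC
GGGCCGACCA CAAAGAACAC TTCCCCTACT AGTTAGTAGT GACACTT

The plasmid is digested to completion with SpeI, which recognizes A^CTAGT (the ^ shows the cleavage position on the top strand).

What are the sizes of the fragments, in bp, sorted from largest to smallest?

SpeI sites (ACTAGT) start at positions 90, 228.
SpeI cuts after the first base of each site, so after positions 90, 228.
Circular molecule, 2 cuts → 2 fragments:
  91–228 → 138 bp
  229–247 then 1–90 → 19 + 90 = 109 bp
Sorted largest to smallest: 138, 109 bp.

138, 109 bp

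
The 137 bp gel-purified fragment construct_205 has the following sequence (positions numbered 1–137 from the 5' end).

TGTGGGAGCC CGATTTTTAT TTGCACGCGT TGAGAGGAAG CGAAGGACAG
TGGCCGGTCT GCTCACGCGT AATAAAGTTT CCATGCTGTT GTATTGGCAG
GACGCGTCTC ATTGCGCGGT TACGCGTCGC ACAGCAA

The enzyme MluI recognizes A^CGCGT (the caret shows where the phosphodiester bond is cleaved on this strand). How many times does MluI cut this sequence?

4

ACGCGT occurs starting at positions 25, 65, 102, 122.
MluI cuts at 4 sites.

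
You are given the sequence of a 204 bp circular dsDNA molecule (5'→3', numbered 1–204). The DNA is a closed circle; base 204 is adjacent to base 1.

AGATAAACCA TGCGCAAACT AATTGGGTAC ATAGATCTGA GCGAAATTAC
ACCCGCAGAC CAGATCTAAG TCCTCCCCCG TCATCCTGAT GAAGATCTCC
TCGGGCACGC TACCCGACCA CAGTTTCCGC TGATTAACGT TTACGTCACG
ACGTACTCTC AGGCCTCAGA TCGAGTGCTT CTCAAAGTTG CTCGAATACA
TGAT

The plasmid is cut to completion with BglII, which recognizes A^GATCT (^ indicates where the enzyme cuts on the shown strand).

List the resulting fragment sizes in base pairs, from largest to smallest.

BglII sites (AGATCT) start at positions 33, 62, 93.
BglII cuts after the first base of each site, so after positions 33, 62, 93.
Circular molecule, 3 cuts → 3 fragments:
  34–62 → 29 bp
  63–93 → 31 bp
  94–204 then 1–33 → 111 + 33 = 144 bp
Sorted largest to smallest: 144, 31, 29 bp.

144, 31, 29 bp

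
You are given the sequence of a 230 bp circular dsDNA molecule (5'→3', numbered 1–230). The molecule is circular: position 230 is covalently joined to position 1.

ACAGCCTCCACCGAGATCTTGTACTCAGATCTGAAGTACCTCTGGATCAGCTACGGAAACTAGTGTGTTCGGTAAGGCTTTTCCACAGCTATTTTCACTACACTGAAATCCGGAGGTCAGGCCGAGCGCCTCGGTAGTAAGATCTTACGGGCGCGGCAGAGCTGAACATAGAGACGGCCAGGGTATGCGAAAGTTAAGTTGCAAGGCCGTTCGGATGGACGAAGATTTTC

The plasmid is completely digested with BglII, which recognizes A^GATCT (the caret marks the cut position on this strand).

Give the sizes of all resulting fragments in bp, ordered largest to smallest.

113, 104, 13 bp

BglII sites (AGATCT) start at positions 14, 27, 140.
BglII cuts after the first base of each site, so after positions 14, 27, 140.
Circular molecule, 3 cuts → 3 fragments:
  15–27 → 13 bp
  28–140 → 113 bp
  141–230 then 1–14 → 90 + 14 = 104 bp
Sorted largest to smallest: 113, 104, 13 bp.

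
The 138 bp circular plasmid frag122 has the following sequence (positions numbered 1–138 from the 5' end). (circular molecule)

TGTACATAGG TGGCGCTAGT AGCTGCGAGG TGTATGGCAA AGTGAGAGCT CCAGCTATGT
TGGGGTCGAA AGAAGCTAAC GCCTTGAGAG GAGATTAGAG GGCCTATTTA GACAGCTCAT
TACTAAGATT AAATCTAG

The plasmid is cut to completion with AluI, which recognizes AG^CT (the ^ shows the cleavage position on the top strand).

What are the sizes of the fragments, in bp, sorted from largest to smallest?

AluI sites (AGCT) start at positions 21, 47, 53, 74, 114.
AluI cuts after base 2 of each site, so after positions 22, 48, 54, 75, 115.
Circular molecule, 5 cuts → 5 fragments:
  23–48 → 26 bp
  49–54 → 6 bp
  55–75 → 21 bp
  76–115 → 40 bp
  116–138 then 1–22 → 23 + 22 = 45 bp
Sorted largest to smallest: 45, 40, 26, 21, 6 bp.

45, 40, 26, 21, 6 bp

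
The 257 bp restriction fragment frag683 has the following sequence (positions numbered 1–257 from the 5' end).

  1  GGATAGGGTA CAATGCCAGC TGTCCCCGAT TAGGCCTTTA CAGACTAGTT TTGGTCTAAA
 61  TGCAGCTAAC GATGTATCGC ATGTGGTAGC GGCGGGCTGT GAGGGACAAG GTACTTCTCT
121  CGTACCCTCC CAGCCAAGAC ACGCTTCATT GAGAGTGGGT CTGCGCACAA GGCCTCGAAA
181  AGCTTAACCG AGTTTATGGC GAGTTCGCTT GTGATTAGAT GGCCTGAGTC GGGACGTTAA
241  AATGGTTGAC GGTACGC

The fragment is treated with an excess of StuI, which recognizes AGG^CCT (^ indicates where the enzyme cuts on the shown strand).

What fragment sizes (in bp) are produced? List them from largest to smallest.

138, 85, 34 bp

StuI sites (AGGCCT) start at positions 32, 170.
StuI cuts after base 3 of each site, so after positions 34, 172.
Linear molecule, 2 cuts → 3 fragments:
  1–34 → 34 bp
  35–172 → 138 bp
  173–257 → 85 bp
Sorted largest to smallest: 138, 85, 34 bp.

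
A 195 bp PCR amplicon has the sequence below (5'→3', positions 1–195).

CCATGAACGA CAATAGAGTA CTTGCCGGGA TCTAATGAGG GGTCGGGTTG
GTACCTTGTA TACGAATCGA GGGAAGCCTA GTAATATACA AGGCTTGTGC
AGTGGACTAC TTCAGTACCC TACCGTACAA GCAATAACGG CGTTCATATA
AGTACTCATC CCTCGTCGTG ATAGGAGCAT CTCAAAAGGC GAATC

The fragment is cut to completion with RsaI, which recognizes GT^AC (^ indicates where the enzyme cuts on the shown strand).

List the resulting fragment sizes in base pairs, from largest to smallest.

RsaI sites (GTAC) start at positions 18, 51, 115, 125, 152.
RsaI cuts after base 2 of each site, so after positions 19, 52, 116, 126, 153.
Linear molecule, 5 cuts → 6 fragments:
  1–19 → 19 bp
  20–52 → 33 bp
  53–116 → 64 bp
  117–126 → 10 bp
  127–153 → 27 bp
  154–195 → 42 bp
Sorted largest to smallest: 64, 42, 33, 27, 19, 10 bp.

64, 42, 33, 27, 19, 10 bp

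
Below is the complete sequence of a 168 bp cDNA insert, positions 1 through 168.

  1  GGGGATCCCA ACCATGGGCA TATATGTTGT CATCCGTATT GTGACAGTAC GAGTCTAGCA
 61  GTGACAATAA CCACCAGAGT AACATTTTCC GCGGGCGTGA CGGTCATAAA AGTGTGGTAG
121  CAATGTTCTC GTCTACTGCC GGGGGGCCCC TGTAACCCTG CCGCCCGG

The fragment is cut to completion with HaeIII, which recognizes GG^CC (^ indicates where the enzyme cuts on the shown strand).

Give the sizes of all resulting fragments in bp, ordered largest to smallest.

146, 22 bp

The HaeIII site (GGCC) starts at position 145.
HaeIII cuts after base 2 of each site, so after position 146.
Linear molecule, 1 cut → 2 fragments:
  1–146 → 146 bp
  147–168 → 22 bp
Sorted largest to smallest: 146, 22 bp.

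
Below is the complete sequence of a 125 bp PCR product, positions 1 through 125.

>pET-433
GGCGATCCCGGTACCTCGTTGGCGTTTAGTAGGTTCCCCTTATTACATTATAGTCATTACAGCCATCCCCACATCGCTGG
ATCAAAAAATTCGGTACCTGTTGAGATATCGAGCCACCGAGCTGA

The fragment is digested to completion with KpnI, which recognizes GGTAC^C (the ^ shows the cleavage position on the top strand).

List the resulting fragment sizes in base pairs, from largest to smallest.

83, 28, 14 bp

KpnI sites (GGTACC) start at positions 10, 93.
KpnI cuts after base 5 of each site (before the last base), so after positions 14, 97.
Linear molecule, 2 cuts → 3 fragments:
  1–14 → 14 bp
  15–97 → 83 bp
  98–125 → 28 bp
Sorted largest to smallest: 83, 28, 14 bp.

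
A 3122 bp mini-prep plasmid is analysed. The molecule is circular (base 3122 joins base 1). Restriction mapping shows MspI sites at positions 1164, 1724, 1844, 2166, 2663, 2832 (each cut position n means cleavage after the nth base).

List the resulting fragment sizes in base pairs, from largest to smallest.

1454, 560, 497, 322, 169, 120 bp

Circular molecule, 6 cuts → 6 fragments:
  1724 − 1164 = 560 bp
  1844 − 1724 = 120 bp
  2166 − 1844 = 322 bp
  2663 − 2166 = 497 bp
  2832 − 2663 = 169 bp
  wrap: 3122 − 2832 + 1164 = 1454 bp
Sorted largest to smallest: 1454, 560, 497, 322, 169, 120 bp.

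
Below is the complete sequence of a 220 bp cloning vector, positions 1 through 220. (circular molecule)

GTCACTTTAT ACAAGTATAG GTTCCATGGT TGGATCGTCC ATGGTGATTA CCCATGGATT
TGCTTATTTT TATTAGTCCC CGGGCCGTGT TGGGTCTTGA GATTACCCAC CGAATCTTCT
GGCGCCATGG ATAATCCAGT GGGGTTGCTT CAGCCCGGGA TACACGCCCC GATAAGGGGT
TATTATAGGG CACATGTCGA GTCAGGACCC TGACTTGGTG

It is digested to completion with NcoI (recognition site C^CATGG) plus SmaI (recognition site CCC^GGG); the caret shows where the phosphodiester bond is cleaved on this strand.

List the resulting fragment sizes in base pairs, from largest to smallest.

NcoI sites (CCATGG) start at positions 24, 39, 52, 125.
NcoI cuts after the first base of each site, so after positions 24, 39, 52, 125.
SmaI sites (CCCGGG) start at positions 79, 154.
SmaI cuts after base 3 of each site, so after positions 81, 156.
Combined cut positions: 24, 39, 52, 81, 125, 156.
Circular molecule, 6 cuts → 6 fragments:
  25–39 → 15 bp
  40–52 → 13 bp
  53–81 → 29 bp
  82–125 → 44 bp
  126–156 → 31 bp
  157–220 then 1–24 → 64 + 24 = 88 bp
Sorted largest to smallest: 88, 44, 31, 29, 15, 13 bp.

88, 44, 31, 29, 15, 13 bp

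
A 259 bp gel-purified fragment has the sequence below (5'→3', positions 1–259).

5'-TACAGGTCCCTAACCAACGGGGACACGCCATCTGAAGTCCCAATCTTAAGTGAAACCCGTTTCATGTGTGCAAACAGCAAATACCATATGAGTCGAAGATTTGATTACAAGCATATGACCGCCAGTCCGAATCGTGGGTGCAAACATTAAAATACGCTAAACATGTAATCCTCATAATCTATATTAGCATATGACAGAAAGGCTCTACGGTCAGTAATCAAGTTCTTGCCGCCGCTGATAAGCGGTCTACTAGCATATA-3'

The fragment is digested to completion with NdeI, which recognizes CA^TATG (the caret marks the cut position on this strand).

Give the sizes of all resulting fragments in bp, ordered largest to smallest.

86, 76, 70, 27 bp

NdeI sites (CATATG) start at positions 85, 112, 188.
NdeI cuts after base 2 of each site, so after positions 86, 113, 189.
Linear molecule, 3 cuts → 4 fragments:
  1–86 → 86 bp
  87–113 → 27 bp
  114–189 → 76 bp
  190–259 → 70 bp
Sorted largest to smallest: 86, 76, 70, 27 bp.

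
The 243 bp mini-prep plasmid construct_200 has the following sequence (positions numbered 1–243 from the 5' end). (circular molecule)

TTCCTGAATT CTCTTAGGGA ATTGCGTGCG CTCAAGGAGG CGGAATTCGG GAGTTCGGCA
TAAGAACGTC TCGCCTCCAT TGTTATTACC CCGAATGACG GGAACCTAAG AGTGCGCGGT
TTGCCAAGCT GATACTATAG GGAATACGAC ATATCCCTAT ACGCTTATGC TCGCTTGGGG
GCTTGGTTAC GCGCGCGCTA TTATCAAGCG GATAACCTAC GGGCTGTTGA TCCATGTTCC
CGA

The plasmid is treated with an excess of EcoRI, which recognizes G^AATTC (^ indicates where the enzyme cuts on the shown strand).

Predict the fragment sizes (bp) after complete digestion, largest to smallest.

206, 37 bp

EcoRI sites (GAATTC) start at positions 6, 43.
EcoRI cuts after the first base of each site, so after positions 6, 43.
Circular molecule, 2 cuts → 2 fragments:
  7–43 → 37 bp
  44–243 then 1–6 → 200 + 6 = 206 bp
Sorted largest to smallest: 206, 37 bp.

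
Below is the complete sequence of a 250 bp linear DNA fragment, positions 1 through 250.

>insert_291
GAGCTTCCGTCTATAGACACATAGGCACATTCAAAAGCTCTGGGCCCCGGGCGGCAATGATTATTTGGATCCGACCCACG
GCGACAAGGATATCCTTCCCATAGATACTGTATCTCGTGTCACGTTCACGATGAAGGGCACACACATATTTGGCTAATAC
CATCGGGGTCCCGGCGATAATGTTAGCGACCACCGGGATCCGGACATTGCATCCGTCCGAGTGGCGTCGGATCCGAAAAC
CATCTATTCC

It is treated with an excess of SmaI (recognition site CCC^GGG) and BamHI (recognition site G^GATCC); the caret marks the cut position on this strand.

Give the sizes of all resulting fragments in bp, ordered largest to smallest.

The SmaI site (CCCGGG) starts at position 46.
SmaI cuts after base 3 of each site, so after position 48.
BamHI sites (GGATCC) start at positions 67, 196, 229.
BamHI cuts after the first base of each site, so after positions 67, 196, 229.
Combined cut positions: 48, 67, 196, 229.
Linear molecule, 4 cuts → 5 fragments:
  1–48 → 48 bp
  49–67 → 19 bp
  68–196 → 129 bp
  197–229 → 33 bp
  230–250 → 21 bp
Sorted largest to smallest: 129, 48, 33, 21, 19 bp.

129, 48, 33, 21, 19 bp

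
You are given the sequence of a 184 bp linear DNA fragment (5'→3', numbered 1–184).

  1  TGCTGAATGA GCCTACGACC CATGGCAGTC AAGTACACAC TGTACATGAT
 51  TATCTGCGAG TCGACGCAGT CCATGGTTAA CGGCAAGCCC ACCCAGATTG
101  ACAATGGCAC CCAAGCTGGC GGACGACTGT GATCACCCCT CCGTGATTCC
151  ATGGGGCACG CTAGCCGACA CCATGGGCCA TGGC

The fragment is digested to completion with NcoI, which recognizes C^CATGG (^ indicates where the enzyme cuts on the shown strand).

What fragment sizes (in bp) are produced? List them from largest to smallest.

NcoI sites (CCATGG) start at positions 20, 71, 149, 171, 178.
NcoI cuts after the first base of each site, so after positions 20, 71, 149, 171, 178.
Linear molecule, 5 cuts → 6 fragments:
  1–20 → 20 bp
  21–71 → 51 bp
  72–149 → 78 bp
  150–171 → 22 bp
  172–178 → 7 bp
  179–184 → 6 bp
Sorted largest to smallest: 78, 51, 22, 20, 7, 6 bp.

78, 51, 22, 20, 7, 6 bp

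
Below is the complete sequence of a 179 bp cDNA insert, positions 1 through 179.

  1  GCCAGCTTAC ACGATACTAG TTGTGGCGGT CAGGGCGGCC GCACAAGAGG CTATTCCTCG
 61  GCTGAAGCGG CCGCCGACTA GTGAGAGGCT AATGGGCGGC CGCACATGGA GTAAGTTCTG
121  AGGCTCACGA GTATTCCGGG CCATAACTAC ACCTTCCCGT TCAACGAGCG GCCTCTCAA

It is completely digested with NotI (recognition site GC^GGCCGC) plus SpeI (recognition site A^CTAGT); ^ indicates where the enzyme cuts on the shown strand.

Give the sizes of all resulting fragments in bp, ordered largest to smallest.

82, 32, 20, 20, 16, 9 bp

NotI sites (GCGGCCGC) start at positions 35, 67, 96.
NotI cuts after base 2 of each site, so after positions 36, 68, 97.
SpeI sites (ACTAGT) start at positions 16, 77.
SpeI cuts after the first base of each site, so after positions 16, 77.
Combined cut positions: 16, 36, 68, 77, 97.
Linear molecule, 5 cuts → 6 fragments:
  1–16 → 16 bp
  17–36 → 20 bp
  37–68 → 32 bp
  69–77 → 9 bp
  78–97 → 20 bp
  98–179 → 82 bp
Sorted largest to smallest: 82, 32, 20, 20, 16, 9 bp.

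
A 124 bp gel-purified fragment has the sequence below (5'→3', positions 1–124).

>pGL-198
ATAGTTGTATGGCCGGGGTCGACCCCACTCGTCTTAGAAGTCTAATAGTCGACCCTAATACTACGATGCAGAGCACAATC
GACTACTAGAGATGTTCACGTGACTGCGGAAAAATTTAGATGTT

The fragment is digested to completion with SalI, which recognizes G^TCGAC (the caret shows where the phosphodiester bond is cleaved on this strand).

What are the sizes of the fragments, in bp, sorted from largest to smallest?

76, 30, 18 bp

SalI sites (GTCGAC) start at positions 18, 48.
SalI cuts after the first base of each site, so after positions 18, 48.
Linear molecule, 2 cuts → 3 fragments:
  1–18 → 18 bp
  19–48 → 30 bp
  49–124 → 76 bp
Sorted largest to smallest: 76, 30, 18 bp.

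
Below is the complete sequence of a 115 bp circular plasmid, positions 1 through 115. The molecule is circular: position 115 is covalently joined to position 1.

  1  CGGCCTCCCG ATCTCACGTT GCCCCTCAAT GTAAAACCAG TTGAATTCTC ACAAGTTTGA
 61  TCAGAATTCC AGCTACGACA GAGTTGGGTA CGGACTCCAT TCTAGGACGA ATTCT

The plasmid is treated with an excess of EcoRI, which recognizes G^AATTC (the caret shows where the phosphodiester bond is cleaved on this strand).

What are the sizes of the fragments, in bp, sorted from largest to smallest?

49, 45, 21 bp

EcoRI sites (GAATTC) start at positions 43, 64, 109.
EcoRI cuts after the first base of each site, so after positions 43, 64, 109.
Circular molecule, 3 cuts → 3 fragments:
  44–64 → 21 bp
  65–109 → 45 bp
  110–115 then 1–43 → 6 + 43 = 49 bp
Sorted largest to smallest: 49, 45, 21 bp.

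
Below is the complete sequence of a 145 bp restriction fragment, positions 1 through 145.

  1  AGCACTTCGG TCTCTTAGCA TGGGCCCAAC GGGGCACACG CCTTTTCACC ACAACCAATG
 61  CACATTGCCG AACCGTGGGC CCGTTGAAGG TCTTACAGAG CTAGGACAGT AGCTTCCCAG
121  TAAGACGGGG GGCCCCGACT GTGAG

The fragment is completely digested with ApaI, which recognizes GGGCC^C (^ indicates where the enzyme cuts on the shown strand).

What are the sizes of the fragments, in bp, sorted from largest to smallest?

ApaI sites (GGGCCC) start at positions 22, 77, 130.
ApaI cuts after base 5 of each site (before the last base), so after positions 26, 81, 134.
Linear molecule, 3 cuts → 4 fragments:
  1–26 → 26 bp
  27–81 → 55 bp
  82–134 → 53 bp
  135–145 → 11 bp
Sorted largest to smallest: 55, 53, 26, 11 bp.

55, 53, 26, 11 bp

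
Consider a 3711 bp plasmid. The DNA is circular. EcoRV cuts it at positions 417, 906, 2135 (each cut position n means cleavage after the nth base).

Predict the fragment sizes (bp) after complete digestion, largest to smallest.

Circular molecule, 3 cuts → 3 fragments:
  906 − 417 = 489 bp
  2135 − 906 = 1229 bp
  wrap: 3711 − 2135 + 417 = 1993 bp
Sorted largest to smallest: 1993, 1229, 489 bp.

1993, 1229, 489 bp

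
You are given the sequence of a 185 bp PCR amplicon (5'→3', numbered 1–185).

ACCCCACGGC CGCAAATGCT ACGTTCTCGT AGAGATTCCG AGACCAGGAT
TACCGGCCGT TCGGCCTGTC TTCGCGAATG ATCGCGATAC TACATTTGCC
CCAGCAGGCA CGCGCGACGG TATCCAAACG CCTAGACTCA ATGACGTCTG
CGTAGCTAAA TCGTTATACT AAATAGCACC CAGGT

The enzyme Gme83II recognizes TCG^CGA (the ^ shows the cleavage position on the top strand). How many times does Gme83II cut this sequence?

2

TCGCGA occurs starting at positions 72, 82.
Gme83II cuts at 2 sites.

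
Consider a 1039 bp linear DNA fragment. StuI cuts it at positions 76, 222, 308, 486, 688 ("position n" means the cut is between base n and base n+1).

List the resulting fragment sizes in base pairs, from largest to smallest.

Linear molecule, 5 cuts → 6 fragments:
  76 − 0 = 76 bp
  222 − 76 = 146 bp
  308 − 222 = 86 bp
  486 − 308 = 178 bp
  688 − 486 = 202 bp
  1039 − 688 = 351 bp
Sorted largest to smallest: 351, 202, 178, 146, 86, 76 bp.

351, 202, 178, 146, 86, 76 bp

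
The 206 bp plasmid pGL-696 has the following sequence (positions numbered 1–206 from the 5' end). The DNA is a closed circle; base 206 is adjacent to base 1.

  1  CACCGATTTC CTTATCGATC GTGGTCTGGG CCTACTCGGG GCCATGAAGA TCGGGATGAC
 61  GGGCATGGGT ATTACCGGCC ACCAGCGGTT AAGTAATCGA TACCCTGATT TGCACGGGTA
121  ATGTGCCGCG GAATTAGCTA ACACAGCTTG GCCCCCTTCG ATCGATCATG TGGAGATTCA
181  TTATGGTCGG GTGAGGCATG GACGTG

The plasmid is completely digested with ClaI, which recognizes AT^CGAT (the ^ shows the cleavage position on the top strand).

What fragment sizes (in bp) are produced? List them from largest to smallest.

ClaI sites (ATCGAT) start at positions 14, 96, 161.
ClaI cuts after base 2 of each site, so after positions 15, 97, 162.
Circular molecule, 3 cuts → 3 fragments:
  16–97 → 82 bp
  98–162 → 65 bp
  163–206 then 1–15 → 44 + 15 = 59 bp
Sorted largest to smallest: 82, 65, 59 bp.

82, 65, 59 bp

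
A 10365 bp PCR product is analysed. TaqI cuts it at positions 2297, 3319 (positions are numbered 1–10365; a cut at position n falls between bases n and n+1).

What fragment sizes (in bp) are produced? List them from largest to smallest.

7046, 2297, 1022 bp

Linear molecule, 2 cuts → 3 fragments:
  2297 − 0 = 2297 bp
  3319 − 2297 = 1022 bp
  10365 − 3319 = 7046 bp
Sorted largest to smallest: 7046, 2297, 1022 bp.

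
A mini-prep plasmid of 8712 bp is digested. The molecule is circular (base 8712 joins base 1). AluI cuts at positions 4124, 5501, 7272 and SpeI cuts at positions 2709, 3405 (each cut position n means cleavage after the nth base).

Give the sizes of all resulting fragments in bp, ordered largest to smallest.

Combined cut positions (sorted): 2709, 3405, 4124, 5501, 7272.
Circular molecule, 5 cuts → 5 fragments:
  3405 − 2709 = 696 bp
  4124 − 3405 = 719 bp
  5501 − 4124 = 1377 bp
  7272 − 5501 = 1771 bp
  wrap: 8712 − 7272 + 2709 = 4149 bp
Sorted largest to smallest: 4149, 1771, 1377, 719, 696 bp.

4149, 1771, 1377, 719, 696 bp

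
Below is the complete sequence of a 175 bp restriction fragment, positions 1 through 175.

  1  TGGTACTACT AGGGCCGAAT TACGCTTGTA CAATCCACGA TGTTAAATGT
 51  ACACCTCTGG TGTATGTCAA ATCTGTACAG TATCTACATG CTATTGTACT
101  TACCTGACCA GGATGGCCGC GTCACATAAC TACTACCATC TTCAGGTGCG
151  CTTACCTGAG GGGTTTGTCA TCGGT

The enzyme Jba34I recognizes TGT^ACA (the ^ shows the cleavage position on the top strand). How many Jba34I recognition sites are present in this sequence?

TGTACA occurs starting at positions 27, 48, 74.
Jba34I cuts at 3 sites.

3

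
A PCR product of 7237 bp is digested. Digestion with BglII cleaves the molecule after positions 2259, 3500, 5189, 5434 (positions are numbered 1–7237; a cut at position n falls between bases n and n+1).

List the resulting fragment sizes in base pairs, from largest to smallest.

2259, 1803, 1689, 1241, 245 bp

Linear molecule, 4 cuts → 5 fragments:
  2259 − 0 = 2259 bp
  3500 − 2259 = 1241 bp
  5189 − 3500 = 1689 bp
  5434 − 5189 = 245 bp
  7237 − 5434 = 1803 bp
Sorted largest to smallest: 2259, 1803, 1689, 1241, 245 bp.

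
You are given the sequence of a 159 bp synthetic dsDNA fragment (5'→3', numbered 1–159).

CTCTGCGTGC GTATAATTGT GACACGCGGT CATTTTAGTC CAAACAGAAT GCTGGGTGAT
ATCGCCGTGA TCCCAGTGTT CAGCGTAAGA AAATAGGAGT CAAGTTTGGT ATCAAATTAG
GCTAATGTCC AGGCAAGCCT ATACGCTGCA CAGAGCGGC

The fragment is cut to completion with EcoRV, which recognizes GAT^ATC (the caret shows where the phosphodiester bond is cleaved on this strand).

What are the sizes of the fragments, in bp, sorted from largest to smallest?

The EcoRV site (GATATC) starts at position 58.
EcoRV cuts after base 3 of each site, so after position 60.
Linear molecule, 1 cut → 2 fragments:
  1–60 → 60 bp
  61–159 → 99 bp
Sorted largest to smallest: 99, 60 bp.

99, 60 bp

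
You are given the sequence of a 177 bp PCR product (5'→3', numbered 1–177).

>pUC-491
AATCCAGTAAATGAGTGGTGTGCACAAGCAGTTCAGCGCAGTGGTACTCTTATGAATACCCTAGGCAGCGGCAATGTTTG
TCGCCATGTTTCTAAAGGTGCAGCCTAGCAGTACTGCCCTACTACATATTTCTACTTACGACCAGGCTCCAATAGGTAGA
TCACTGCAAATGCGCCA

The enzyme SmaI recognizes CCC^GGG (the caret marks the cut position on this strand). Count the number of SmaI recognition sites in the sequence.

No occurrence of CCCGGG is present in the sequence.
SmaI does not cut: 0 sites.

0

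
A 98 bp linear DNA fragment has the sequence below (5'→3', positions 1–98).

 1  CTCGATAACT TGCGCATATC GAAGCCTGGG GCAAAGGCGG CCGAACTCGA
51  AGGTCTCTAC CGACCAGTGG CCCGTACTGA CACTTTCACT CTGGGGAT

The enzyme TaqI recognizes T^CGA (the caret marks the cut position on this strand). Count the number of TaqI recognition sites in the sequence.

TCGA occurs starting at positions 2, 19, 47.
TaqI cuts at 3 sites.

3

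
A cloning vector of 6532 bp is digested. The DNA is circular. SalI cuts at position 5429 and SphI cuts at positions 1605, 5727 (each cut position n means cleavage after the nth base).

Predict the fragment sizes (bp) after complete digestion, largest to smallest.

3824, 2410, 298 bp

Combined cut positions (sorted): 1605, 5429, 5727.
Circular molecule, 3 cuts → 3 fragments:
  5429 − 1605 = 3824 bp
  5727 − 5429 = 298 bp
  wrap: 6532 − 5727 + 1605 = 2410 bp
Sorted largest to smallest: 3824, 2410, 298 bp.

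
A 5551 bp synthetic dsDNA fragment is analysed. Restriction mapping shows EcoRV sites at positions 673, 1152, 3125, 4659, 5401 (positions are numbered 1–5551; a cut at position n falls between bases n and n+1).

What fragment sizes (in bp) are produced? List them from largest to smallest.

Linear molecule, 5 cuts → 6 fragments:
  673 − 0 = 673 bp
  1152 − 673 = 479 bp
  3125 − 1152 = 1973 bp
  4659 − 3125 = 1534 bp
  5401 − 4659 = 742 bp
  5551 − 5401 = 150 bp
Sorted largest to smallest: 1973, 1534, 742, 673, 479, 150 bp.

1973, 1534, 742, 673, 479, 150 bp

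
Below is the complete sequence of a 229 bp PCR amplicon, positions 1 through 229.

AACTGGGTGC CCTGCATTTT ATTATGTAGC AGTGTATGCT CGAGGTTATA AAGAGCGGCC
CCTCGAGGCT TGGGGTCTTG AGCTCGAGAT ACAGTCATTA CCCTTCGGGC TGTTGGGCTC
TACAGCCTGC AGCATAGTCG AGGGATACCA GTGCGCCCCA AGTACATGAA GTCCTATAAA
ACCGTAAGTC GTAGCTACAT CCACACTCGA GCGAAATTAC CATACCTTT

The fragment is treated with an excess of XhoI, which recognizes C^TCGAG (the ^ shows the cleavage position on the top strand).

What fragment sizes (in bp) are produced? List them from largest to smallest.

123, 39, 23, 23, 21 bp

XhoI sites (CTCGAG) start at positions 39, 62, 83, 206.
XhoI cuts after the first base of each site, so after positions 39, 62, 83, 206.
Linear molecule, 4 cuts → 5 fragments:
  1–39 → 39 bp
  40–62 → 23 bp
  63–83 → 21 bp
  84–206 → 123 bp
  207–229 → 23 bp
Sorted largest to smallest: 123, 39, 23, 23, 21 bp.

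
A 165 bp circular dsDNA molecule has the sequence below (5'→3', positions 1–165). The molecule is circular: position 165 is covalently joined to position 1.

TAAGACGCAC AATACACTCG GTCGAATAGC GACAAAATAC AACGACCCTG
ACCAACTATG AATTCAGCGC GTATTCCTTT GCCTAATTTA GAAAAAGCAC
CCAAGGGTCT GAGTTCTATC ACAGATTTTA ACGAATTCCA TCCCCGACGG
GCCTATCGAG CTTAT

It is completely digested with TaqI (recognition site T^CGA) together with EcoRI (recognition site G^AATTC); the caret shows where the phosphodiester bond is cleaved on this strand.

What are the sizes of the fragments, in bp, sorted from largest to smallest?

TaqI sites (TCGA) start at positions 22, 156.
TaqI cuts after the first base of each site, so after positions 22, 156.
EcoRI sites (GAATTC) start at positions 60, 133.
EcoRI cuts after the first base of each site, so after positions 60, 133.
Combined cut positions: 22, 60, 133, 156.
Circular molecule, 4 cuts → 4 fragments:
  23–60 → 38 bp
  61–133 → 73 bp
  134–156 → 23 bp
  157–165 then 1–22 → 9 + 22 = 31 bp
Sorted largest to smallest: 73, 38, 31, 23 bp.

73, 38, 31, 23 bp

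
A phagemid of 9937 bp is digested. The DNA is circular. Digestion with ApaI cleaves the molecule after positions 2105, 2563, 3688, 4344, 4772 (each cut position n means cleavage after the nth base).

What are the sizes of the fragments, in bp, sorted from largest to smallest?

Circular molecule, 5 cuts → 5 fragments:
  2563 − 2105 = 458 bp
  3688 − 2563 = 1125 bp
  4344 − 3688 = 656 bp
  4772 − 4344 = 428 bp
  wrap: 9937 − 4772 + 2105 = 7270 bp
Sorted largest to smallest: 7270, 1125, 656, 458, 428 bp.

7270, 1125, 656, 458, 428 bp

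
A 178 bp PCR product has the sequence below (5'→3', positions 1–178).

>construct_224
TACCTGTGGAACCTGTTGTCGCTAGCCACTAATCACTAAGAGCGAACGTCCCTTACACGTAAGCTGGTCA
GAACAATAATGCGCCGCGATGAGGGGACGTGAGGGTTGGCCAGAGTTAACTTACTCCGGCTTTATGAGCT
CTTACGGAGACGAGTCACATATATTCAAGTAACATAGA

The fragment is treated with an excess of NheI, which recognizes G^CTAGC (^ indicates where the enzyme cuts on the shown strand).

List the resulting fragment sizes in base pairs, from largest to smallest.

157, 21 bp

The NheI site (GCTAGC) starts at position 21.
NheI cuts after the first base of each site, so after position 21.
Linear molecule, 1 cut → 2 fragments:
  1–21 → 21 bp
  22–178 → 157 bp
Sorted largest to smallest: 157, 21 bp.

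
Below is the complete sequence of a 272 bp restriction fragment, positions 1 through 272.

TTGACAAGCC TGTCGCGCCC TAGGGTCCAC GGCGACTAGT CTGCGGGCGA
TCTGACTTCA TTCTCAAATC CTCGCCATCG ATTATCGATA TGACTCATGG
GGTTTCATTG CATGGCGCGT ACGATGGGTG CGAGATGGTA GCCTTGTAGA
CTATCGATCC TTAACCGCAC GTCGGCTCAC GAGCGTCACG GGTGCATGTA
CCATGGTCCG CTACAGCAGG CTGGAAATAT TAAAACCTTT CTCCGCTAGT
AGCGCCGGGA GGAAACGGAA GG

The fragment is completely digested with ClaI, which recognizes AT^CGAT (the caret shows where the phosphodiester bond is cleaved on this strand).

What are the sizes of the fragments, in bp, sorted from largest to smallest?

118, 78, 69, 7 bp

ClaI sites (ATCGAT) start at positions 77, 84, 153.
ClaI cuts after base 2 of each site, so after positions 78, 85, 154.
Linear molecule, 3 cuts → 4 fragments:
  1–78 → 78 bp
  79–85 → 7 bp
  86–154 → 69 bp
  155–272 → 118 bp
Sorted largest to smallest: 118, 78, 69, 7 bp.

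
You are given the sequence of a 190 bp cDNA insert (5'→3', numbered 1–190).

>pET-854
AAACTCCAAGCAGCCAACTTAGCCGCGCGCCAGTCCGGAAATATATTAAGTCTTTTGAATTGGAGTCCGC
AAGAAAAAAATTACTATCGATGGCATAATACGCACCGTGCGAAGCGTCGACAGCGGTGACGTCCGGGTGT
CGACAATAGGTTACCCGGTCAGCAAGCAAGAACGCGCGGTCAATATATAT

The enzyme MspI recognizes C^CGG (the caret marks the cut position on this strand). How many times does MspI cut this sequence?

CCGG occurs starting at positions 35, 133, 155.
MspI cuts at 3 sites.

3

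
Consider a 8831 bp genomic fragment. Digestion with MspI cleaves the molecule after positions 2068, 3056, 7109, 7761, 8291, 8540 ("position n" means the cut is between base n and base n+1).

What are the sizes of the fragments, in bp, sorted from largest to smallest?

Linear molecule, 6 cuts → 7 fragments:
  2068 − 0 = 2068 bp
  3056 − 2068 = 988 bp
  7109 − 3056 = 4053 bp
  7761 − 7109 = 652 bp
  8291 − 7761 = 530 bp
  8540 − 8291 = 249 bp
  8831 − 8540 = 291 bp
Sorted largest to smallest: 4053, 2068, 988, 652, 530, 291, 249 bp.

4053, 2068, 988, 652, 530, 291, 249 bp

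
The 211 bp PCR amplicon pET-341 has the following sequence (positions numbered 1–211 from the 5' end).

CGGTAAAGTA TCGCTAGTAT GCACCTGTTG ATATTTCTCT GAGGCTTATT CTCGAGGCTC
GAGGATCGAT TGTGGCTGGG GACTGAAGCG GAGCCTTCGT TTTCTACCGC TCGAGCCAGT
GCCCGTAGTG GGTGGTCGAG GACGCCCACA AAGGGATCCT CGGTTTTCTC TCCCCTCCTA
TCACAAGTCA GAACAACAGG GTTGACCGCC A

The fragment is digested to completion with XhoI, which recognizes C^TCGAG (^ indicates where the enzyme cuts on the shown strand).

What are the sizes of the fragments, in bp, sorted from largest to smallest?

101, 52, 51, 7 bp

XhoI sites (CTCGAG) start at positions 51, 58, 110.
XhoI cuts after the first base of each site, so after positions 51, 58, 110.
Linear molecule, 3 cuts → 4 fragments:
  1–51 → 51 bp
  52–58 → 7 bp
  59–110 → 52 bp
  111–211 → 101 bp
Sorted largest to smallest: 101, 52, 51, 7 bp.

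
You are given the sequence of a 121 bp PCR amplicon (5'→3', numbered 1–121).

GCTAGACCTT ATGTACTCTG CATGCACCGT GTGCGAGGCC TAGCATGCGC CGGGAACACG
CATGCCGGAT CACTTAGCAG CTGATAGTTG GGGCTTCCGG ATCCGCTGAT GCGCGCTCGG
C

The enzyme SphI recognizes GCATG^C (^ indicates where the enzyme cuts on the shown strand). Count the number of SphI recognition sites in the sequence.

3

GCATGC occurs starting at positions 20, 43, 60.
SphI cuts at 3 sites.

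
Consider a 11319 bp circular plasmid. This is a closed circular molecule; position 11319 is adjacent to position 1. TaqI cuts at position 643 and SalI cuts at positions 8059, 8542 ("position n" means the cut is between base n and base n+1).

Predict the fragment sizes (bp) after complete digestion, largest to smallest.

Combined cut positions (sorted): 643, 8059, 8542.
Circular molecule, 3 cuts → 3 fragments:
  8059 − 643 = 7416 bp
  8542 − 8059 = 483 bp
  wrap: 11319 − 8542 + 643 = 3420 bp
Sorted largest to smallest: 7416, 3420, 483 bp.

7416, 3420, 483 bp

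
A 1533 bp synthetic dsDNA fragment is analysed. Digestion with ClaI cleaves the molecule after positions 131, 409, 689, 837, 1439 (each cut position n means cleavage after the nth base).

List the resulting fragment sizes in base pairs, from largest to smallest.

602, 280, 278, 148, 131, 94 bp

Linear molecule, 5 cuts → 6 fragments:
  131 − 0 = 131 bp
  409 − 131 = 278 bp
  689 − 409 = 280 bp
  837 − 689 = 148 bp
  1439 − 837 = 602 bp
  1533 − 1439 = 94 bp
Sorted largest to smallest: 602, 280, 278, 148, 131, 94 bp.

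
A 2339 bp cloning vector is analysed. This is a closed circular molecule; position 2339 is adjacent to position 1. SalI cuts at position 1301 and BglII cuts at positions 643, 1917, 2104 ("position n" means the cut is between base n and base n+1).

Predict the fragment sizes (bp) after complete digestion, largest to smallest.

Combined cut positions (sorted): 643, 1301, 1917, 2104.
Circular molecule, 4 cuts → 4 fragments:
  1301 − 643 = 658 bp
  1917 − 1301 = 616 bp
  2104 − 1917 = 187 bp
  wrap: 2339 − 2104 + 643 = 878 bp
Sorted largest to smallest: 878, 658, 616, 187 bp.

878, 658, 616, 187 bp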